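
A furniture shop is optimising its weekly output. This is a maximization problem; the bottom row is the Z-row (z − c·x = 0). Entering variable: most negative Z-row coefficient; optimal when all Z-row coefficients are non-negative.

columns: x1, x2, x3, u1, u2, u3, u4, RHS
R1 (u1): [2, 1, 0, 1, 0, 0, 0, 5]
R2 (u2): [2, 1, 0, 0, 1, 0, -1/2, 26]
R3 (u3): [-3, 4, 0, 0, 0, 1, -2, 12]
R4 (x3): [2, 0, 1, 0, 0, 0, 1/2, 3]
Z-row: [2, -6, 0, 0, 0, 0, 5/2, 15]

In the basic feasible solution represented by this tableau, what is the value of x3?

x3 is basic (row 4); its value is the RHS of that row, 3.

3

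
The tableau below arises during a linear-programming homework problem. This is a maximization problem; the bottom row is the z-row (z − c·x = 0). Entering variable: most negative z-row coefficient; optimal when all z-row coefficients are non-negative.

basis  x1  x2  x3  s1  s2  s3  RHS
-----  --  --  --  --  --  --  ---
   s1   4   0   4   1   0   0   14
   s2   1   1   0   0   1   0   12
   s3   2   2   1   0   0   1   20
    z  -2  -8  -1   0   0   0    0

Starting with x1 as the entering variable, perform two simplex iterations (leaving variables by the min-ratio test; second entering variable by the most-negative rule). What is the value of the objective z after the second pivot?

59

Ratio test on column x1 — row 1: 14/4 = 7/2; row 2: 12/1 = 12; row 3: 20/2 = 10. Minimum is 7/2 at row 1 (s1 leaves); pivot element 4.
Pivot on row 1; the z-row RHS becomes 0 − (-2)·(7/2) = 7.
Next entering variable (most negative z-row entry -8): x2.
Ratio test on column x2 — row 1: entry 0 ≤ 0; row 2: (17/2)/1 = 17/2; row 3: 13/2 = 13/2. Minimum is 13/2 at row 3 (s3 leaves); pivot element 2.
After the second pivot the z-row RHS is 7 − (-8)·(13/2) = 59.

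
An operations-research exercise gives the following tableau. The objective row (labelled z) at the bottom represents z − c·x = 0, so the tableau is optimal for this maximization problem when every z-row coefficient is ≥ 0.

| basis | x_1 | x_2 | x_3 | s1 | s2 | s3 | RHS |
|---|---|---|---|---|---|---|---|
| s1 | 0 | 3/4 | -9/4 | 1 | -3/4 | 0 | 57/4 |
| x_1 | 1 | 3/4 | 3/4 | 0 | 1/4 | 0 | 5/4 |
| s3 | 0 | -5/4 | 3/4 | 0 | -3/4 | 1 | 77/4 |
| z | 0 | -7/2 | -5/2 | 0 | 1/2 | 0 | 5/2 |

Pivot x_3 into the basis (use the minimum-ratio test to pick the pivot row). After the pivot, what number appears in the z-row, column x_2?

Ratio test on column x_3 — row 1: entry -9/4 ≤ 0; row 2: (5/4)/(3/4) = 5/3; row 3: (77/4)/(3/4) = 77/3. Minimum is 5/3 at row 2 (x_1 leaves); pivot element 3/4.
Divide row 2 by 3/4; eliminate column x_3 from the other rows.
z-row update in column x_2: -7/2 − (-5/2)·1 = -1.

-1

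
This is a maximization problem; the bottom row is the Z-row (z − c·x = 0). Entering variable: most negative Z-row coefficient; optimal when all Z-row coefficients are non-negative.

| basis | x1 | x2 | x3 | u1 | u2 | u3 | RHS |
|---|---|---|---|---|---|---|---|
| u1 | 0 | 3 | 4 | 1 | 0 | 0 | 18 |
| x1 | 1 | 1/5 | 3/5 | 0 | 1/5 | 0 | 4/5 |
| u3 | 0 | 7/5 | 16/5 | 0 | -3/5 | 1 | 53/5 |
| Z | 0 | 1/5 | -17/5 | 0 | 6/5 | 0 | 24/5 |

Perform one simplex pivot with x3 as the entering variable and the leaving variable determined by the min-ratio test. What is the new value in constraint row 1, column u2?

-4/3

Ratio test on column x3 — row 1: 18/4 = 9/2; row 2: (4/5)/(3/5) = 4/3; row 3: (53/5)/(16/5) = 53/16. Minimum is 4/3 at row 2 (x1 leaves); pivot element 3/5.
Divide row 2 by 3/5; eliminate column x3 from the other rows.
Row 1 update in column u2: 0 − 4·(1/3) = -4/3.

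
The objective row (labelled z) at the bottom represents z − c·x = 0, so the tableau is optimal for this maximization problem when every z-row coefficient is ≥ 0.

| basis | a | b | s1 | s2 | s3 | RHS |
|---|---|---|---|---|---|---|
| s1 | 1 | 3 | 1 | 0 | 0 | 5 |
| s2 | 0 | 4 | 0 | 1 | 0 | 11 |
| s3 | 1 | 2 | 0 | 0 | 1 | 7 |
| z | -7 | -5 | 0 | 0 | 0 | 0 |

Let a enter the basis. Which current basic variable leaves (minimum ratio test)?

s1

Column a entries and ratios — s1: 5/1 = 5; s2: 0 ≤ 0, skip; s3: 7/1 = 7.
Smallest ratio is 5 in the row of s1, so s1 leaves.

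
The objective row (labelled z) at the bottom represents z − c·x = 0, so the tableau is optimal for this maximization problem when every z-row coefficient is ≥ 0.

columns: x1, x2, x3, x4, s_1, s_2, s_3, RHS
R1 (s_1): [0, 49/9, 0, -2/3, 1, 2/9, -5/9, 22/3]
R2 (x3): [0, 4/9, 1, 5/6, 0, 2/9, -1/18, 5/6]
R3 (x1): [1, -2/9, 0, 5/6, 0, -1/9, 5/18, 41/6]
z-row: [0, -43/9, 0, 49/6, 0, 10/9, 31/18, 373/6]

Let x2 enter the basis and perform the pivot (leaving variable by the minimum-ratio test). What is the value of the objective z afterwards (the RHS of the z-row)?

6723/98

Ratio test on column x2 — row 1: (22/3)/(49/9) = 66/49; row 2: (5/6)/(4/9) = 15/8; row 3: entry -2/9 ≤ 0. Minimum is 66/49 at row 1 (s_1 leaves); pivot element 49/9.
Pivot on row 1; the z-row RHS becomes 373/6 − (-43/9)·(66/49) = 6723/98.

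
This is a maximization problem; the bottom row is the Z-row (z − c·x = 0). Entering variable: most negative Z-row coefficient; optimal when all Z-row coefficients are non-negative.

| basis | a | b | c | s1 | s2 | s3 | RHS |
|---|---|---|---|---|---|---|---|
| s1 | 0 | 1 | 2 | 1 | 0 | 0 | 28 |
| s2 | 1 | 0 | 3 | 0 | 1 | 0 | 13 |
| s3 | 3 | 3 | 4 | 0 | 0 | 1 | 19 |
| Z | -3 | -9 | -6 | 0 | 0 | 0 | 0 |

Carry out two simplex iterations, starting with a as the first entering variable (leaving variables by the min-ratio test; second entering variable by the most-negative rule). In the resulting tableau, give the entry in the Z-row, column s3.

3

Ratio test on column a — row 1: entry 0 ≤ 0; row 2: 13/1 = 13; row 3: 19/3 = 19/3. Minimum is 19/3 at row 3 (s3 leaves); pivot element 3.
Divide row 3 by 3; eliminate column a from the other rows.
Second iteration: most negative Z-row entry is -6 in column b, so b enters.
Ratio test on column b — row 1: 28/1 = 28; row 2: entry -1 ≤ 0; row 3: (19/3)/1 = 19/3. Minimum is 19/3 at row 3 (a leaves); pivot element 1.
Divide row 3 by 1; eliminate column b from the other rows.
After both pivots, the entry at the Z-row, column s3 is 3.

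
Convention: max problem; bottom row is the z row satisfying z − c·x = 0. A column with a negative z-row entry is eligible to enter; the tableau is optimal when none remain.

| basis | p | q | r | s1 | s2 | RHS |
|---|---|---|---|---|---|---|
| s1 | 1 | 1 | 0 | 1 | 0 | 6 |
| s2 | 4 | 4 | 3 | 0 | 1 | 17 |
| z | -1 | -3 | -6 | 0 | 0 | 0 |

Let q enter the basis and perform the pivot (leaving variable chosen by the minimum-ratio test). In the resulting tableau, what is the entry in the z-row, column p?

Ratio test on column q — row 1: 6/1 = 6; row 2: 17/4 = 17/4. Minimum is 17/4 at row 2 (s2 leaves); pivot element 4.
Divide row 2 by 4; eliminate column q from the other rows.
z-row update in column p: -1 − (-3)·1 = 2.

2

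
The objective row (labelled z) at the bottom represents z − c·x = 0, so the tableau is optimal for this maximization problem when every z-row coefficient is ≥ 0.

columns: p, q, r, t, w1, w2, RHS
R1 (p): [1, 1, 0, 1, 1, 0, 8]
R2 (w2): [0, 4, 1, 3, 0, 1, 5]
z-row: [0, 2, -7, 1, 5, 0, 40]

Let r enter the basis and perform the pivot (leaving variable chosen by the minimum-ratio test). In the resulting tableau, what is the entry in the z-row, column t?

22

Ratio test on column r — row 1: entry 0 ≤ 0; row 2: 5/1 = 5. Minimum is 5 at row 2 (w2 leaves); pivot element 1.
Divide row 2 by 1; eliminate column r from the other rows.
z-row update in column t: 1 − (-7)·3 = 22.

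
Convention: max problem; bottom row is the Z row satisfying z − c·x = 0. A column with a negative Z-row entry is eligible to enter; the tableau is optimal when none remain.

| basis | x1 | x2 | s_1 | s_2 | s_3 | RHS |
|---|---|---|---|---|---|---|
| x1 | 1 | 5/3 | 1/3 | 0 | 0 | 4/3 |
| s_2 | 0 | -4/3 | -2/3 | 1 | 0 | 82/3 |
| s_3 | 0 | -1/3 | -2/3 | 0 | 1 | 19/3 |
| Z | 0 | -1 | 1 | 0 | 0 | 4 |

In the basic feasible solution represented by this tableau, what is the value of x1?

x1 is basic (row 1); its value is the RHS of that row, 4/3.

4/3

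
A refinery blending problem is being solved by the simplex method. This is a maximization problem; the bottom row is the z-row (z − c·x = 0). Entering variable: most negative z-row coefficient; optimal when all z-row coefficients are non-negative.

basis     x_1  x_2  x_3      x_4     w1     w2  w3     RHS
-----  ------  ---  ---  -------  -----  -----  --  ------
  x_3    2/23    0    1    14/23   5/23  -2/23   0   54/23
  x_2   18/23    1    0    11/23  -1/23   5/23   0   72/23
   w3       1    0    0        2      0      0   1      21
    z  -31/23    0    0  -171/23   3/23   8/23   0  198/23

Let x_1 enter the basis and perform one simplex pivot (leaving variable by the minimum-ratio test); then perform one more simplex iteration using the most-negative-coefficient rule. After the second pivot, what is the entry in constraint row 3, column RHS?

Ratio test on column x_1 — row 1: (54/23)/(2/23) = 27; row 2: (72/23)/(18/23) = 4; row 3: 21/1 = 21. Minimum is 4 at row 2 (x_2 leaves); pivot element 18/23.
Divide row 2 by 18/23; eliminate column x_1 from the other rows.
Second iteration: most negative z-row entry is -119/18 in column x_4, so x_4 enters.
Ratio test on column x_4 — row 1: 2/(5/9) = 18/5; row 2: 4/(11/18) = 72/11; row 3: 17/(25/18) = 306/25. Minimum is 18/5 at row 1 (x_3 leaves); pivot element 5/9.
Divide row 1 by 5/9; eliminate column x_4 from the other rows.
After both pivots, the entry at constraint row 3, column RHS is 12.

12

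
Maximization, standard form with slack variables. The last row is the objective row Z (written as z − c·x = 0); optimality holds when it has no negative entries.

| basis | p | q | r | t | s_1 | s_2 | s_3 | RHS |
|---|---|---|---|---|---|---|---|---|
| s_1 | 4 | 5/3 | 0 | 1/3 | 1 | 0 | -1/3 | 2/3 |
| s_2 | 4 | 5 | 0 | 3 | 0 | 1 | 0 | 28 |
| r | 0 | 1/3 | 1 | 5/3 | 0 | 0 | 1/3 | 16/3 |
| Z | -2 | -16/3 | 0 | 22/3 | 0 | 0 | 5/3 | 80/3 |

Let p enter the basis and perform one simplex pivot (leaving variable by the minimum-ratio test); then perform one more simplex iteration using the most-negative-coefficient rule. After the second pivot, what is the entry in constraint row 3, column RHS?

26/5

Ratio test on column p — row 1: (2/3)/4 = 1/6; row 2: 28/4 = 7; row 3: entry 0 ≤ 0. Minimum is 1/6 at row 1 (s_1 leaves); pivot element 4.
Divide row 1 by 4; eliminate column p from the other rows.
Second iteration: most negative Z-row entry is -9/2 in column q, so q enters.
Ratio test on column q — row 1: (1/6)/(5/12) = 2/5; row 2: (82/3)/(10/3) = 41/5; row 3: (16/3)/(1/3) = 16. Minimum is 2/5 at row 1 (p leaves); pivot element 5/12.
Divide row 1 by 5/12; eliminate column q from the other rows.
After both pivots, the entry at constraint row 3, column RHS is 26/5.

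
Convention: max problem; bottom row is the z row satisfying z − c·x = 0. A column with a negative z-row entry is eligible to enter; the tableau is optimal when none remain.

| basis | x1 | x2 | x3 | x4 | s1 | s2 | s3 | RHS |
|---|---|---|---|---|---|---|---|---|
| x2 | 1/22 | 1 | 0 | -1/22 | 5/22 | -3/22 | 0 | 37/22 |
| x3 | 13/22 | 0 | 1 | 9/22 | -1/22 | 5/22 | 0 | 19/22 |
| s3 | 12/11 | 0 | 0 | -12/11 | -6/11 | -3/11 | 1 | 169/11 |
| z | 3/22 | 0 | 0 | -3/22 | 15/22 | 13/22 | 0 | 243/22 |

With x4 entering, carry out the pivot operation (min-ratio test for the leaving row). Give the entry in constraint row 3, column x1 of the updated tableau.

8/3

Ratio test on column x4 — row 1: entry -1/22 ≤ 0; row 2: (19/22)/(9/22) = 19/9; row 3: entry -12/11 ≤ 0. Minimum is 19/9 at row 2 (x3 leaves); pivot element 9/22.
Divide row 2 by 9/22; eliminate column x4 from the other rows.
Row 3 update in column x1: 12/11 − (-12/11)·(13/9) = 8/3.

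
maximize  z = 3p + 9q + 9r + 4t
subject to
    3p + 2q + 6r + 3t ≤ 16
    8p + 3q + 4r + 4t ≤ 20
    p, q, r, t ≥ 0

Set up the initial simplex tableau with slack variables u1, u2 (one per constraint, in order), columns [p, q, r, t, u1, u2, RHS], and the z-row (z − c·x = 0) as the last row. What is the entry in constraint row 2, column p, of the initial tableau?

Constraint 2 has coefficient 8 on p.

8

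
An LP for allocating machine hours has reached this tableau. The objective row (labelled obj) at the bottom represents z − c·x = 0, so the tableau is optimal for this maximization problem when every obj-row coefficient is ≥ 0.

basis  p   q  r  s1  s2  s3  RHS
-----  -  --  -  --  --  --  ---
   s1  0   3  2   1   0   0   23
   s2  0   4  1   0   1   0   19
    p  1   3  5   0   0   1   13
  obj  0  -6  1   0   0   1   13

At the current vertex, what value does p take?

13

p is basic (row 3); its value is the RHS of that row, 13.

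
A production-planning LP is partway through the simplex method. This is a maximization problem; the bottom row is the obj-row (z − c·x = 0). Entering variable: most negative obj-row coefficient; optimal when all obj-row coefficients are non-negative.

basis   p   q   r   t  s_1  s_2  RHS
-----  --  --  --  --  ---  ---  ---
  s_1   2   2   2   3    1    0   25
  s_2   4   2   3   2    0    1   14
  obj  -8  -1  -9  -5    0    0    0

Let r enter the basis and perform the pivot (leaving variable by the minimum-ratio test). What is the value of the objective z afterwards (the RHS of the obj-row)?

Ratio test on column r — row 1: 25/2 = 25/2; row 2: 14/3 = 14/3. Minimum is 14/3 at row 2 (s_2 leaves); pivot element 3.
Pivot on row 2; the obj-row RHS becomes 0 − (-9)·(14/3) = 42.

42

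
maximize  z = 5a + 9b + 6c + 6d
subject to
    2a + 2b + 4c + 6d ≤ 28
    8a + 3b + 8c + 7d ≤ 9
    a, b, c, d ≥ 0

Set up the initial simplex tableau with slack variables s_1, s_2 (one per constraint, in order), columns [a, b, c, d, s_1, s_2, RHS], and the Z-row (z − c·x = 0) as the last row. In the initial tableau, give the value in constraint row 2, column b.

3

Constraint 2 has coefficient 3 on b.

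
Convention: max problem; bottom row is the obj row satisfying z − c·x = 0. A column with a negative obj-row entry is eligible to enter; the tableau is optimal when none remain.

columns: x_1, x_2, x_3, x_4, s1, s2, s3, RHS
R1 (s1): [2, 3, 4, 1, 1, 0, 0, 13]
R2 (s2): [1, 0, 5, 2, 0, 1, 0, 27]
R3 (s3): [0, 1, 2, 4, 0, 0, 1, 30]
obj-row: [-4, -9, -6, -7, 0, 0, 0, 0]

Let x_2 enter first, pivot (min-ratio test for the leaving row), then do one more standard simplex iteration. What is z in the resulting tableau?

67

Ratio test on column x_2 — row 1: 13/3 = 13/3; row 2: entry 0 ≤ 0; row 3: 30/1 = 30. Minimum is 13/3 at row 1 (s1 leaves); pivot element 3.
Pivot on row 1; the obj-row RHS becomes 0 − (-9)·(13/3) = 39.
Next entering variable (most negative obj-row entry -4): x_4.
Ratio test on column x_4 — row 1: (13/3)/(1/3) = 13; row 2: 27/2 = 27/2; row 3: (77/3)/(11/3) = 7. Minimum is 7 at row 3 (s3 leaves); pivot element 11/3.
After the second pivot the obj-row RHS is 39 − (-4)·7 = 67.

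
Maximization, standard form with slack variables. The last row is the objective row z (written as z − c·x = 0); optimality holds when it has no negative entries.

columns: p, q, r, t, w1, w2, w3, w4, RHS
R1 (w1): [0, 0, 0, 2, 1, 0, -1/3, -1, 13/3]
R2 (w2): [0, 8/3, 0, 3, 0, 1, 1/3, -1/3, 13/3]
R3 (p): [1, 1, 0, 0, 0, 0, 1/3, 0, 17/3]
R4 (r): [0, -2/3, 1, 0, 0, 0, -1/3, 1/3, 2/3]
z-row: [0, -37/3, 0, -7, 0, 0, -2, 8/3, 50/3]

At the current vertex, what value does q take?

q is not in the basis, so in the current basic feasible solution q = 0.

0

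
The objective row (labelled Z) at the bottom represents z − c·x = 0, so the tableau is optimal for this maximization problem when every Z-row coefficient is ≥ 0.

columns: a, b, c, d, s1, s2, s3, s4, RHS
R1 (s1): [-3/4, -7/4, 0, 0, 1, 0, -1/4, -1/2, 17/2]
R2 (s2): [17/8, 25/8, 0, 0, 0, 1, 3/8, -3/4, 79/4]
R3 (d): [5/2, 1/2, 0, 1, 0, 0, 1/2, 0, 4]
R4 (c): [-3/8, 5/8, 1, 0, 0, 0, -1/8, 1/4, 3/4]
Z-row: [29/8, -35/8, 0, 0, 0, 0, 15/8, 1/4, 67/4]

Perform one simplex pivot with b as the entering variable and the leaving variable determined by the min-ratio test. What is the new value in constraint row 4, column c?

Ratio test on column b — row 1: entry -7/4 ≤ 0; row 2: (79/4)/(25/8) = 158/25; row 3: 4/(1/2) = 8; row 4: (3/4)/(5/8) = 6/5. Minimum is 6/5 at row 4 (c leaves); pivot element 5/8.
Divide row 4 by 5/8; eliminate column b from the other rows.
In the new row 4, the c entry is the old entry divided by the pivot: 1/(5/8) = 8/5.

8/5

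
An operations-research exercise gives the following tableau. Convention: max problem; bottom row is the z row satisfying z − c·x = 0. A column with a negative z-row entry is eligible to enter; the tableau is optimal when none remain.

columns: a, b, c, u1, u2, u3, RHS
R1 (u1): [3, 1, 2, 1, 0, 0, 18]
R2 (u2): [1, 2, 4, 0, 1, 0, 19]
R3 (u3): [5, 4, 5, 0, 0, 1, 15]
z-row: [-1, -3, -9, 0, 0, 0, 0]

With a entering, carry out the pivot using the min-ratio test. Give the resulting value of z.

3

Ratio test on column a — row 1: 18/3 = 6; row 2: 19/1 = 19; row 3: 15/5 = 3. Minimum is 3 at row 3 (u3 leaves); pivot element 5.
Pivot on row 3; the z-row RHS becomes 0 − (-1)·3 = 3.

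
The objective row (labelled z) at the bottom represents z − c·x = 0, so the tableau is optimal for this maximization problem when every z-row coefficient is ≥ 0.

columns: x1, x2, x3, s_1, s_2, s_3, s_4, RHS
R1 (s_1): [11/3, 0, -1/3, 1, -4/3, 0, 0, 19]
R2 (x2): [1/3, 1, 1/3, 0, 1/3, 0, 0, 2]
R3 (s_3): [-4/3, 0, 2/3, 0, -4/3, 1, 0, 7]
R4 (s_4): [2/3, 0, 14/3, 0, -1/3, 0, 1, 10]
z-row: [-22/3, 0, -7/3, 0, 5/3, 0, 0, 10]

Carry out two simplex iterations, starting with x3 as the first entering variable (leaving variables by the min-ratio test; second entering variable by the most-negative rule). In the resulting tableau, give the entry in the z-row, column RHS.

Ratio test on column x3 — row 1: entry -1/3 ≤ 0; row 2: 2/(1/3) = 6; row 3: 7/(2/3) = 21/2; row 4: 10/(14/3) = 15/7. Minimum is 15/7 at row 4 (s_4 leaves); pivot element 14/3.
Divide row 4 by 14/3; eliminate column x3 from the other rows.
Second iteration: most negative z-row entry is -7 in column x1, so x1 enters.
Ratio test on column x1 — row 1: (138/7)/(26/7) = 69/13; row 2: (9/7)/(2/7) = 9/2; row 3: entry -10/7 ≤ 0; row 4: (15/7)/(1/7) = 15. Minimum is 9/2 at row 2 (x2 leaves); pivot element 2/7.
Divide row 2 by 2/7; eliminate column x1 from the other rows.
After both pivots, the entry at the z-row, column RHS is 93/2.

93/2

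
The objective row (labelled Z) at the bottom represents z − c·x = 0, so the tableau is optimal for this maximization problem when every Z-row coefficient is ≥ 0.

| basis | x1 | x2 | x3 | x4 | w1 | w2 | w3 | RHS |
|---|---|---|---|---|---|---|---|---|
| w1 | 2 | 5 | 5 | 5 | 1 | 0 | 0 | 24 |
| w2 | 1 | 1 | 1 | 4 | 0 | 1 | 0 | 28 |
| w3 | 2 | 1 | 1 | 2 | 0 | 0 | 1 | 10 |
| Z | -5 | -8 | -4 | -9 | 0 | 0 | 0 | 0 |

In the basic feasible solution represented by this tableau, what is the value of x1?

x1 is not in the basis, so in the current basic feasible solution x1 = 0.

0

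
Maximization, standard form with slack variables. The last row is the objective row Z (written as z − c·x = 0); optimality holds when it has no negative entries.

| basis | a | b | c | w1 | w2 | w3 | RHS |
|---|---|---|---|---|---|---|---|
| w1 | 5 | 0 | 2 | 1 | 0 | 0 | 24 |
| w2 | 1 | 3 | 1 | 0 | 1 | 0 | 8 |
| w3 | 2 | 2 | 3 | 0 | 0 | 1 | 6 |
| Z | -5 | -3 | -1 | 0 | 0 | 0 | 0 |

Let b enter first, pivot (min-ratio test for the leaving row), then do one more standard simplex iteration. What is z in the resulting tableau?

Ratio test on column b — row 1: entry 0 ≤ 0; row 2: 8/3 = 8/3; row 3: 6/2 = 3. Minimum is 8/3 at row 2 (w2 leaves); pivot element 3.
Pivot on row 2; the Z-row RHS becomes 0 − (-3)·(8/3) = 8.
Next entering variable (most negative Z-row entry -4): a.
Ratio test on column a — row 1: 24/5 = 24/5; row 2: (8/3)/(1/3) = 8; row 3: (2/3)/(4/3) = 1/2. Minimum is 1/2 at row 3 (w3 leaves); pivot element 4/3.
After the second pivot the Z-row RHS is 8 − (-4)·(1/2) = 10.

10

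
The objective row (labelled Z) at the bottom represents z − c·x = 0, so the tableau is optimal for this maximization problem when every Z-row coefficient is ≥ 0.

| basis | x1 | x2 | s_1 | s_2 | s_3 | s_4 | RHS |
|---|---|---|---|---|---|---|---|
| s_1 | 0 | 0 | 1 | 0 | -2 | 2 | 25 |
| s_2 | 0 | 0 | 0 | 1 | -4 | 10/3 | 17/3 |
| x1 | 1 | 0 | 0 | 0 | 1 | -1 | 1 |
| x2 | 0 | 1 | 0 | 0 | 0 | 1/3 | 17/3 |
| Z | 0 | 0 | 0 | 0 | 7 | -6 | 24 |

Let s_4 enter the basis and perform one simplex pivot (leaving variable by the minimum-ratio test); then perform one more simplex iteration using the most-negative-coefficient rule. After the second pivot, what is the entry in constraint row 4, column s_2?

-1/4

Ratio test on column s_4 — row 1: 25/2 = 25/2; row 2: (17/3)/(10/3) = 17/10; row 3: entry -1 ≤ 0; row 4: (17/3)/(1/3) = 17. Minimum is 17/10 at row 2 (s_2 leaves); pivot element 10/3.
Divide row 2 by 10/3; eliminate column s_4 from the other rows.
Second iteration: most negative Z-row entry is -1/5 in column s_3, so s_3 enters.
Ratio test on column s_3 — row 1: (108/5)/(2/5) = 54; row 2: entry -6/5 ≤ 0; row 3: entry -1/5 ≤ 0; row 4: (51/10)/(2/5) = 51/4. Minimum is 51/4 at row 4 (x2 leaves); pivot element 2/5.
Divide row 4 by 2/5; eliminate column s_3 from the other rows.
After both pivots, the entry at constraint row 4, column s_2 is -1/4.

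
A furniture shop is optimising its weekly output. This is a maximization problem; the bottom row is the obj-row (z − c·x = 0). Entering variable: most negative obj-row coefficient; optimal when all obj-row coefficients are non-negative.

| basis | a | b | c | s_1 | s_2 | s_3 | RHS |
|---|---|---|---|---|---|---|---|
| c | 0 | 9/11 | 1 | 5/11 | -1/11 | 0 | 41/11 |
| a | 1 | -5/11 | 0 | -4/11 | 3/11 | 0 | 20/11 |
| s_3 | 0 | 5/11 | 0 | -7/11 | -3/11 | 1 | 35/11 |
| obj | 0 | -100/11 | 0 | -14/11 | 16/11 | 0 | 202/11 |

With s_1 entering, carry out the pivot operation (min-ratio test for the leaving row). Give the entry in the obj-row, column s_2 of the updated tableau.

6/5

Ratio test on column s_1 — row 1: (41/11)/(5/11) = 41/5; row 2: entry -4/11 ≤ 0; row 3: entry -7/11 ≤ 0. Minimum is 41/5 at row 1 (c leaves); pivot element 5/11.
Divide row 1 by 5/11; eliminate column s_1 from the other rows.
obj-row update in column s_2: 16/11 − (-14/11)·(-1/5) = 6/5.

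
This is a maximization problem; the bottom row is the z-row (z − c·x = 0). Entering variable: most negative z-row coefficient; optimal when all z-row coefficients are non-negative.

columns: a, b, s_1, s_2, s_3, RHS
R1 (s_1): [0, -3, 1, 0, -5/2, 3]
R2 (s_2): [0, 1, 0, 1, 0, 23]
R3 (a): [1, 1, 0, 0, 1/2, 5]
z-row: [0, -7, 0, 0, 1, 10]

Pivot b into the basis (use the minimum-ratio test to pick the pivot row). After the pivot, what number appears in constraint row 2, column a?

-1

Ratio test on column b — row 1: entry -3 ≤ 0; row 2: 23/1 = 23; row 3: 5/1 = 5. Minimum is 5 at row 3 (a leaves); pivot element 1.
Divide row 3 by 1; eliminate column b from the other rows.
Row 2 update in column a: 0 − 1·1 = -1.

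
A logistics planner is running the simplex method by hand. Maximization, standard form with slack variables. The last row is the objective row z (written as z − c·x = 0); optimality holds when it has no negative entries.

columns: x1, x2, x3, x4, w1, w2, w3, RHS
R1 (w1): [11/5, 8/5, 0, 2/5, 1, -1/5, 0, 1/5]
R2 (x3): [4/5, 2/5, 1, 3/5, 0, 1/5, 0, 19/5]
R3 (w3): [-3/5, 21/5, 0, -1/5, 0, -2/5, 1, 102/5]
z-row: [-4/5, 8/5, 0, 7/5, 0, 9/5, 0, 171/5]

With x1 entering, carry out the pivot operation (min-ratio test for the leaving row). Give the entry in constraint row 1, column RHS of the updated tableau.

1/11

Ratio test on column x1 — row 1: (1/5)/(11/5) = 1/11; row 2: (19/5)/(4/5) = 19/4; row 3: entry -3/5 ≤ 0. Minimum is 1/11 at row 1 (w1 leaves); pivot element 11/5.
Divide row 1 by 11/5; eliminate column x1 from the other rows.
In the new row 1, the RHS entry is the old entry divided by the pivot: (1/5)/(11/5) = 1/11.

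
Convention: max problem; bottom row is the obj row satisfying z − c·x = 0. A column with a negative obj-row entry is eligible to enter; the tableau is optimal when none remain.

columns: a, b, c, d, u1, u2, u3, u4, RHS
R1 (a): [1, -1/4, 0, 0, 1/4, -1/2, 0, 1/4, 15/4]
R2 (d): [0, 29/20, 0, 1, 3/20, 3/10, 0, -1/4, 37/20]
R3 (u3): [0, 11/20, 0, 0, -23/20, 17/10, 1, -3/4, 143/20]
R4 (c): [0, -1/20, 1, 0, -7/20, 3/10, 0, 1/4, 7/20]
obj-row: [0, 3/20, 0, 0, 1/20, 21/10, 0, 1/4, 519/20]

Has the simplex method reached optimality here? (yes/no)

yes

Every obj-row coefficient is ≥ 0, so the tableau is optimal.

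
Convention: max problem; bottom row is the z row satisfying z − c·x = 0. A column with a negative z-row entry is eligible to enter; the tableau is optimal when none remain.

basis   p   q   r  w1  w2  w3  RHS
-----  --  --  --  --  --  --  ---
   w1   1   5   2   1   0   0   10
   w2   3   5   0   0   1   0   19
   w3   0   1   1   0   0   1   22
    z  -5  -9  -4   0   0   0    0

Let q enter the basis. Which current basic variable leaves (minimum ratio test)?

Column q entries and ratios — w1: 10/5 = 2; w2: 19/5 = 19/5; w3: 22/1 = 22.
Smallest ratio is 2 in the row of w1, so w1 leaves.

w1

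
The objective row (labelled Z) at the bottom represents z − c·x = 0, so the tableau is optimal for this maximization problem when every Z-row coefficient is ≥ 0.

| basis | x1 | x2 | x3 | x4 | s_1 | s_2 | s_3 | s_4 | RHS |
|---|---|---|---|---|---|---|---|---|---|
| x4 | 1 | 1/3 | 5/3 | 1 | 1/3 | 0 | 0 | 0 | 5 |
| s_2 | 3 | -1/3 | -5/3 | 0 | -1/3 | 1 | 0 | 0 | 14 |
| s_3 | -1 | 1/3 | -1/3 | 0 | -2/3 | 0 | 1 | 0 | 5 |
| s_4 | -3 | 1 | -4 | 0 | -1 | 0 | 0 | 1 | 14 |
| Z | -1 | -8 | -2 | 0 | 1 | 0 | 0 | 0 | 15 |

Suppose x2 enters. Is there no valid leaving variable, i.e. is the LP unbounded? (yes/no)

no

Column x2 has positive entries in row(s) 1, 3, 4, so the ratio test bounds it — not unbounded.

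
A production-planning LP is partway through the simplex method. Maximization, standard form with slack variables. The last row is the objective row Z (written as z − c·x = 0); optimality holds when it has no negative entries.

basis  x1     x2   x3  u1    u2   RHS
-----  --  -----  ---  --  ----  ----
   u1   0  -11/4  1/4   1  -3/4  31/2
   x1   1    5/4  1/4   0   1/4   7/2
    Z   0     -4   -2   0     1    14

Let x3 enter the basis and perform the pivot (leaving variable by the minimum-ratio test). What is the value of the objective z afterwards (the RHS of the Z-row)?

42

Ratio test on column x3 — row 1: (31/2)/(1/4) = 62; row 2: (7/2)/(1/4) = 14. Minimum is 14 at row 2 (x1 leaves); pivot element 1/4.
Pivot on row 2; the Z-row RHS becomes 14 − (-2)·14 = 42.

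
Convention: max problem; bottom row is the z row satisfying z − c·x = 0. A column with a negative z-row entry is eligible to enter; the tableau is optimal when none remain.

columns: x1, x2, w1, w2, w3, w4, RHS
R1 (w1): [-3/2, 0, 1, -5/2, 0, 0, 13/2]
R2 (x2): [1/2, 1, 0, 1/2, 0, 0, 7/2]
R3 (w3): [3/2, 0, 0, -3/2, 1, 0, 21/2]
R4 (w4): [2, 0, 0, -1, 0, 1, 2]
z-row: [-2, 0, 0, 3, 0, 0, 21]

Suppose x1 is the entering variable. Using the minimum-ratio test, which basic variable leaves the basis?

w4

Column x1 entries and ratios — w1: -3/2 ≤ 0, skip; x2: (7/2)/(1/2) = 7; w3: (21/2)/(3/2) = 7; w4: 2/2 = 1.
Smallest ratio is 1 in the row of w4, so w4 leaves.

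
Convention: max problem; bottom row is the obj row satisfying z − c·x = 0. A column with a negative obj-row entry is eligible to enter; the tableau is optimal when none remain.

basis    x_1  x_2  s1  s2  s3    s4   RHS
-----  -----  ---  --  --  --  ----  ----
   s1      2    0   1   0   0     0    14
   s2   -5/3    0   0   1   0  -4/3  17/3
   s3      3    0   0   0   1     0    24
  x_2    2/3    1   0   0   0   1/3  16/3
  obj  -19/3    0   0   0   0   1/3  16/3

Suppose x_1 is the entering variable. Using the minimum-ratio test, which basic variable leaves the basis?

Column x_1 entries and ratios — s1: 14/2 = 7; s2: -5/3 ≤ 0, skip; s3: 24/3 = 8; x_2: (16/3)/(2/3) = 8.
Smallest ratio is 7 in the row of s1, so s1 leaves.

s1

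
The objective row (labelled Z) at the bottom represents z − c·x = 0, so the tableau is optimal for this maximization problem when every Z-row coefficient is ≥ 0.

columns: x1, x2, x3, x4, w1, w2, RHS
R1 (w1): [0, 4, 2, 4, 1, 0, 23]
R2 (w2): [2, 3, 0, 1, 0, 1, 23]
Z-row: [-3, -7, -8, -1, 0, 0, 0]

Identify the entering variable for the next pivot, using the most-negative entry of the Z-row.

Negative Z-row entries: x1: -3, x2: -7, x3: -8, x4: -1.
The most negative is -8 in column x3, so x3 enters.

x3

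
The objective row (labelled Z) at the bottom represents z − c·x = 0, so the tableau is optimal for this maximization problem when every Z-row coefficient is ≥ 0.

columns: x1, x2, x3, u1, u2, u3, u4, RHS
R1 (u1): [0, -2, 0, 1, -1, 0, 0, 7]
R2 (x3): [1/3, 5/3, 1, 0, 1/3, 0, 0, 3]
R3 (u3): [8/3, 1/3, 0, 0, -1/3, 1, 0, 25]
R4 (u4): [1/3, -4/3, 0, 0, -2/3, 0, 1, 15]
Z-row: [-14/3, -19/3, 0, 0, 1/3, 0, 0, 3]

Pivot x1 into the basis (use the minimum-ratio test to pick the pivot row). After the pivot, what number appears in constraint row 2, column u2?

1

Ratio test on column x1 — row 1: entry 0 ≤ 0; row 2: 3/(1/3) = 9; row 3: 25/(8/3) = 75/8; row 4: 15/(1/3) = 45. Minimum is 9 at row 2 (x3 leaves); pivot element 1/3.
Divide row 2 by 1/3; eliminate column x1 from the other rows.
In the new row 2, the u2 entry is the old entry divided by the pivot: (1/3)/(1/3) = 1.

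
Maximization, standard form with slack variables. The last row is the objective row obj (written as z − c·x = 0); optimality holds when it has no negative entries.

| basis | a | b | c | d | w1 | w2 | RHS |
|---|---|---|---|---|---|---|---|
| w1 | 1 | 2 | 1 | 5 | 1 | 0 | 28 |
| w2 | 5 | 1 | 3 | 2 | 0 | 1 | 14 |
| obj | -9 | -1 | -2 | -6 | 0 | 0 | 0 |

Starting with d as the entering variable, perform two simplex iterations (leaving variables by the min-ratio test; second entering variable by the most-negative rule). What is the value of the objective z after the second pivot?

882/23

Ratio test on column d — row 1: 28/5 = 28/5; row 2: 14/2 = 7. Minimum is 28/5 at row 1 (w1 leaves); pivot element 5.
Pivot on row 1; the obj-row RHS becomes 0 − (-6)·(28/5) = 168/5.
Next entering variable (most negative obj-row entry -39/5): a.
Ratio test on column a — row 1: (28/5)/(1/5) = 28; row 2: (14/5)/(23/5) = 14/23. Minimum is 14/23 at row 2 (w2 leaves); pivot element 23/5.
After the second pivot the obj-row RHS is 168/5 − (-39/5)·(14/23) = 882/23.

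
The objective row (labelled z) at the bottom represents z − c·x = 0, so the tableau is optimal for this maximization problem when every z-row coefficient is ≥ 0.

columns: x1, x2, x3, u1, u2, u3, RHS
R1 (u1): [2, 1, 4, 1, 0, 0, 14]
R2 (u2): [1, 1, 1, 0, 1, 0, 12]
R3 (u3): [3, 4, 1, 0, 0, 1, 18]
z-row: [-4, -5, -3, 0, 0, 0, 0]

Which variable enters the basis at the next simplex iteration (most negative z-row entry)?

Negative z-row entries: x1: -4, x2: -5, x3: -3.
The most negative is -5 in column x2, so x2 enters.

x2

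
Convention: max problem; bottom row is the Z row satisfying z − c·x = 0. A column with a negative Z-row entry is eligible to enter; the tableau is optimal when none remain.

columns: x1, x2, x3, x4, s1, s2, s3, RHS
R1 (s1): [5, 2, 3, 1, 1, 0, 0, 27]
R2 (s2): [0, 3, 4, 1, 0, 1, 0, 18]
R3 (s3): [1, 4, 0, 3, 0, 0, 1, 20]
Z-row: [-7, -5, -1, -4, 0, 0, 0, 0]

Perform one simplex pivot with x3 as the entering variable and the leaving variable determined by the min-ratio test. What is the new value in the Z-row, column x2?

-17/4

Ratio test on column x3 — row 1: 27/3 = 9; row 2: 18/4 = 9/2; row 3: entry 0 ≤ 0. Minimum is 9/2 at row 2 (s2 leaves); pivot element 4.
Divide row 2 by 4; eliminate column x3 from the other rows.
Z-row update in column x2: -5 − (-1)·(3/4) = -17/4.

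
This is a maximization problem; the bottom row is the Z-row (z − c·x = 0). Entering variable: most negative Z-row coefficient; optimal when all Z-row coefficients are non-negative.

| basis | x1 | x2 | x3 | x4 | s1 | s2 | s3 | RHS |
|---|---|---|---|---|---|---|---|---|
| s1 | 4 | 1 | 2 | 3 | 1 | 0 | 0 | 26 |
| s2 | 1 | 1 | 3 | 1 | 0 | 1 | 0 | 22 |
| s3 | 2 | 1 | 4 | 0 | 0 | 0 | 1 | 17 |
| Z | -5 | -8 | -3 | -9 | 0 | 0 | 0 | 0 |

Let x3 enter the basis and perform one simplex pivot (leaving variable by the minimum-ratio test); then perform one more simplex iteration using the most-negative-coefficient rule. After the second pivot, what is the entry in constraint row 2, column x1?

Ratio test on column x3 — row 1: 26/2 = 13; row 2: 22/3 = 22/3; row 3: 17/4 = 17/4. Minimum is 17/4 at row 3 (s3 leaves); pivot element 4.
Divide row 3 by 4; eliminate column x3 from the other rows.
Second iteration: most negative Z-row entry is -9 in column x4, so x4 enters.
Ratio test on column x4 — row 1: (35/2)/3 = 35/6; row 2: (37/4)/1 = 37/4; row 3: entry 0 ≤ 0. Minimum is 35/6 at row 1 (s1 leaves); pivot element 3.
Divide row 1 by 3; eliminate column x4 from the other rows.
After both pivots, the entry at constraint row 2, column x1 is -3/2.

-3/2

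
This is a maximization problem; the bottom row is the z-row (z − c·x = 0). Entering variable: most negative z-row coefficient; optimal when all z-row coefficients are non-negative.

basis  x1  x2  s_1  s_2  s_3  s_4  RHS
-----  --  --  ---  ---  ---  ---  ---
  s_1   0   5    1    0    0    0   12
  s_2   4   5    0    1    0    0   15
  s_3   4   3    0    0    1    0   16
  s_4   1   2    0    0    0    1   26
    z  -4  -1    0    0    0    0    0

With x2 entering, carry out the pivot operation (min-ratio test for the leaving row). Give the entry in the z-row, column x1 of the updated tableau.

-4

Ratio test on column x2 — row 1: 12/5 = 12/5; row 2: 15/5 = 3; row 3: 16/3 = 16/3; row 4: 26/2 = 13. Minimum is 12/5 at row 1 (s_1 leaves); pivot element 5.
Divide row 1 by 5; eliminate column x2 from the other rows.
z-row update in column x1: -4 − (-1)·0 = -4.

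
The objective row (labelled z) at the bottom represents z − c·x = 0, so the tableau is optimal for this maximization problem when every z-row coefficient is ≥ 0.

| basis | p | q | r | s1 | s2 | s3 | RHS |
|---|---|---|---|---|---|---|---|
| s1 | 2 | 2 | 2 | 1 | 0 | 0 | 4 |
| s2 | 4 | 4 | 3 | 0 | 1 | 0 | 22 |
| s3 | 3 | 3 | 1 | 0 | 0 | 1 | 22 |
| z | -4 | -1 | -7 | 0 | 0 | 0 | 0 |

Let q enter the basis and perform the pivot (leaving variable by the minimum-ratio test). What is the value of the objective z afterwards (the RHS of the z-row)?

Ratio test on column q — row 1: 4/2 = 2; row 2: 22/4 = 11/2; row 3: 22/3 = 22/3. Minimum is 2 at row 1 (s1 leaves); pivot element 2.
Pivot on row 1; the z-row RHS becomes 0 − (-1)·2 = 2.

2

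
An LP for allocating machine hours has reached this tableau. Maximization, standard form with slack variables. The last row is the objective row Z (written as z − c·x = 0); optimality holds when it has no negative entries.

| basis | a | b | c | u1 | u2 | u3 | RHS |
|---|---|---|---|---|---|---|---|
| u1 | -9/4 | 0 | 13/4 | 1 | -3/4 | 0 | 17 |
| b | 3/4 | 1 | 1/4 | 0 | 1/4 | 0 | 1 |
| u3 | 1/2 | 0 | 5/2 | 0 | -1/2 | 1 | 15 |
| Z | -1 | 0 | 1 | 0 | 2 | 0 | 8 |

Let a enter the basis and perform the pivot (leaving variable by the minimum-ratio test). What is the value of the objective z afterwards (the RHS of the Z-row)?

Ratio test on column a — row 1: entry -9/4 ≤ 0; row 2: 1/(3/4) = 4/3; row 3: 15/(1/2) = 30. Minimum is 4/3 at row 2 (b leaves); pivot element 3/4.
Pivot on row 2; the Z-row RHS becomes 8 − (-1)·(4/3) = 28/3.

28/3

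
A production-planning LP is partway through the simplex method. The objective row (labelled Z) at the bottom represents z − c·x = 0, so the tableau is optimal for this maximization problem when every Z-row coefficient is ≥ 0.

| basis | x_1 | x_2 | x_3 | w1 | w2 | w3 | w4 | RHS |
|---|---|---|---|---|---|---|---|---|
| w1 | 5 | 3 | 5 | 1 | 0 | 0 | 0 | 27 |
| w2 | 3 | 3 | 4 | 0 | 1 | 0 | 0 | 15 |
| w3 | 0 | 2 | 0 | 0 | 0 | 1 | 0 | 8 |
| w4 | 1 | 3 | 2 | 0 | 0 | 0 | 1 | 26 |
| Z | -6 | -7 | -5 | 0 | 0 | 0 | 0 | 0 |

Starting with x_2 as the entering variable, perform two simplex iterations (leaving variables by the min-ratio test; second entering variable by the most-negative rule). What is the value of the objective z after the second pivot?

34

Ratio test on column x_2 — row 1: 27/3 = 9; row 2: 15/3 = 5; row 3: 8/2 = 4; row 4: 26/3 = 26/3. Minimum is 4 at row 3 (w3 leaves); pivot element 2.
Pivot on row 3; the Z-row RHS becomes 0 − (-7)·4 = 28.
Next entering variable (most negative Z-row entry -6): x_1.
Ratio test on column x_1 — row 1: 15/5 = 3; row 2: 3/3 = 1; row 3: entry 0 ≤ 0; row 4: 14/1 = 14. Minimum is 1 at row 2 (w2 leaves); pivot element 3.
After the second pivot the Z-row RHS is 28 − (-6)·1 = 34.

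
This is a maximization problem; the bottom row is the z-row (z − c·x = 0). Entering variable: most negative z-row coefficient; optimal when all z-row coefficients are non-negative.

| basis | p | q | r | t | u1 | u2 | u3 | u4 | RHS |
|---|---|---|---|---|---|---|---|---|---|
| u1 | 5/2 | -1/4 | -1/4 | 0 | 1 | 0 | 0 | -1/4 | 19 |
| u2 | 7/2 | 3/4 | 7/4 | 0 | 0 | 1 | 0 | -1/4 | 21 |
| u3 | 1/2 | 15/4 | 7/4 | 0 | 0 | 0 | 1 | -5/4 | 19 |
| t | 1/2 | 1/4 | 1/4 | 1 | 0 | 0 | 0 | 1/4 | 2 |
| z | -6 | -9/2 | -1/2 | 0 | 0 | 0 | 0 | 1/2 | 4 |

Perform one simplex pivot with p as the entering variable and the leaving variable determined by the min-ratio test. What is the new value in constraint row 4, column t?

Ratio test on column p — row 1: 19/(5/2) = 38/5; row 2: 21/(7/2) = 6; row 3: 19/(1/2) = 38; row 4: 2/(1/2) = 4. Minimum is 4 at row 4 (t leaves); pivot element 1/2.
Divide row 4 by 1/2; eliminate column p from the other rows.
In the new row 4, the t entry is the old entry divided by the pivot: 1/(1/2) = 2.

2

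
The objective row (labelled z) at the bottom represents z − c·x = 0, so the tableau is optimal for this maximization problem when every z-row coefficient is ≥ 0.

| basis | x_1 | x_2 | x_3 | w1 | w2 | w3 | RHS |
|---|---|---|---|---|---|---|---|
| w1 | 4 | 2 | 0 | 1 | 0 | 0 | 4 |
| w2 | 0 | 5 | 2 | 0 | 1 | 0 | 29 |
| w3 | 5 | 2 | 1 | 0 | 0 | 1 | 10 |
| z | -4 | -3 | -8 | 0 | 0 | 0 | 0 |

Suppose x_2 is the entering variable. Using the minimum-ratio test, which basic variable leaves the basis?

Column x_2 entries and ratios — w1: 4/2 = 2; w2: 29/5 = 29/5; w3: 10/2 = 5.
Smallest ratio is 2 in the row of w1, so w1 leaves.

w1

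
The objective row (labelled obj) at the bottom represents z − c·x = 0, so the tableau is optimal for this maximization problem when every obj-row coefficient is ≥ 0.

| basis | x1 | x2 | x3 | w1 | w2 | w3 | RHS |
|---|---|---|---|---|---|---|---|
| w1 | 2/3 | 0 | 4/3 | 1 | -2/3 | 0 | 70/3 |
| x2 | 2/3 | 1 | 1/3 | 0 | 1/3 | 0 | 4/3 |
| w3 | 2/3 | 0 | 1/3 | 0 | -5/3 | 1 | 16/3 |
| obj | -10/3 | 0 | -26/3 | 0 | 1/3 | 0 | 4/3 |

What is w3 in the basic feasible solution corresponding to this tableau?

16/3

w3 is basic (row 3); its value is the RHS of that row, 16/3.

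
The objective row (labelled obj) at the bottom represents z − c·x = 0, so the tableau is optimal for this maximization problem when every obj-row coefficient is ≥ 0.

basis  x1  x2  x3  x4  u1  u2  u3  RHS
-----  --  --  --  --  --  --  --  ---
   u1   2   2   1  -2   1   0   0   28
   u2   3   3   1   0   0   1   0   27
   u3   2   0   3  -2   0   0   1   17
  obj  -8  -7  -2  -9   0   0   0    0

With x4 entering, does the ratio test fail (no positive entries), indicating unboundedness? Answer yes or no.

yes

Every constraint-row entry in column x4 is ≤ 0, so increasing x4 is unbounded.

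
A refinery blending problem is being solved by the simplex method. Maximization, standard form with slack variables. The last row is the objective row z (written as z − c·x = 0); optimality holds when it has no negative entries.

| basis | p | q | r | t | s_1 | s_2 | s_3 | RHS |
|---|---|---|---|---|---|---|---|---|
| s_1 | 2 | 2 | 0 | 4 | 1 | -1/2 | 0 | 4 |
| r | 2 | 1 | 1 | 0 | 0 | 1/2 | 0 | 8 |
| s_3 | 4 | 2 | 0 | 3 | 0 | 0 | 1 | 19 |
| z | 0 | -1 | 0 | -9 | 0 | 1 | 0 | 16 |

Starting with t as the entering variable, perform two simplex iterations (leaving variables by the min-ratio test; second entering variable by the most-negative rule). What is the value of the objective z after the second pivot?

27

Ratio test on column t — row 1: 4/4 = 1; row 2: entry 0 ≤ 0; row 3: 19/3 = 19/3. Minimum is 1 at row 1 (s_1 leaves); pivot element 4.
Pivot on row 1; the z-row RHS becomes 16 − (-9)·1 = 25.
Next entering variable (most negative z-row entry -1/8): s_2.
Ratio test on column s_2 — row 1: entry -1/8 ≤ 0; row 2: 8/(1/2) = 16; row 3: 16/(3/8) = 128/3. Minimum is 16 at row 2 (r leaves); pivot element 1/2.
After the second pivot the z-row RHS is 25 − (-1/8)·16 = 27.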